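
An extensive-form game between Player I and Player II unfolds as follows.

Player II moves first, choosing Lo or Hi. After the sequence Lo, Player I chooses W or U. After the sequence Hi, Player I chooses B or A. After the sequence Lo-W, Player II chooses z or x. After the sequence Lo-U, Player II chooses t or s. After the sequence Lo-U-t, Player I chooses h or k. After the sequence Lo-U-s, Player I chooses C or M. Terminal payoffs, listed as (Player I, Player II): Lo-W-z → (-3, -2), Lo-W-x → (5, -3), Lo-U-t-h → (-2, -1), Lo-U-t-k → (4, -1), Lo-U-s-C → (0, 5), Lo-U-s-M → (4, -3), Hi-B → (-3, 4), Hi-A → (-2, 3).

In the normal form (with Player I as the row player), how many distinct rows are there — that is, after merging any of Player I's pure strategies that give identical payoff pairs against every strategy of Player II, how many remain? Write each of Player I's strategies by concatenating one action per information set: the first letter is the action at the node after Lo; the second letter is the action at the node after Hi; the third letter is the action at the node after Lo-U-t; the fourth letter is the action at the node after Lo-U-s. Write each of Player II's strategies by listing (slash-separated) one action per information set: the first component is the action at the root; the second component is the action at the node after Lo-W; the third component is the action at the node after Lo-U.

Player I has 16 pure strategies: WBhC, WBhM, WBkC, WBkM, WAhC, WAhM, WAkC, WAkM, UBhC, UBhM, UBkC, UBkM, UAhC, UAhM, UAkC, UAkM. Columns: Lo/z/t, Lo/z/s, Lo/x/t, Lo/x/s, Hi/z/t, Hi/z/s, Hi/x/t, Hi/x/s.
{WBhC, WBhM, WBkC, WBkM} → row (-3,-2) (-3,-2) (5,-3) (5,-3) (-3,4) (-3,4) (-3,4) (-3,4)
{WAhC, WAhM, WAkC, WAkM} → row (-3,-2) (-3,-2) (5,-3) (5,-3) (-2,3) (-2,3) (-2,3) (-2,3)
{UBhC} → row (-2,-1) (0,5) (-2,-1) (0,5) (-3,4) (-3,4) (-3,4) (-3,4)
{UBhM} → row (-2,-1) (4,-3) (-2,-1) (4,-3) (-3,4) (-3,4) (-3,4) (-3,4)
{UBkC} → row (4,-1) (0,5) (4,-1) (0,5) (-3,4) (-3,4) (-3,4) (-3,4)
{UBkM} → row (4,-1) (4,-3) (4,-1) (4,-3) (-3,4) (-3,4) (-3,4) (-3,4)
{UAhC} → row (-2,-1) (0,5) (-2,-1) (0,5) (-2,3) (-2,3) (-2,3) (-2,3)
{UAhM} → row (-2,-1) (4,-3) (-2,-1) (4,-3) (-2,3) (-2,3) (-2,3) (-2,3)
{UAkC} → row (4,-1) (0,5) (4,-1) (0,5) (-2,3) (-2,3) (-2,3) (-2,3)
{UAkM} → row (4,-1) (4,-3) (4,-1) (4,-3) (-2,3) (-2,3) (-2,3) (-2,3)
That's 10 distinct rows out of 16 strategies.

10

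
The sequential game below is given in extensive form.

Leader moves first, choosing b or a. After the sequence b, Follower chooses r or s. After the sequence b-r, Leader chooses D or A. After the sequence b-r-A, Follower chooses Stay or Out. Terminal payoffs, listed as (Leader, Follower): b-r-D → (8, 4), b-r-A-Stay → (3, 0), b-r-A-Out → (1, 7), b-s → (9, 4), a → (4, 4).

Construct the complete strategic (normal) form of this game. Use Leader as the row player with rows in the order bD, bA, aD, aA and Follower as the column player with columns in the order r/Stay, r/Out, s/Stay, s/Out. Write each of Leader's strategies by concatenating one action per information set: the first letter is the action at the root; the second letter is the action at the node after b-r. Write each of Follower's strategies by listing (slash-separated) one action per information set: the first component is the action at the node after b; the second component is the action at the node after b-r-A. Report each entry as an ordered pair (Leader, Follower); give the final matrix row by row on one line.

       r/Stay    r/Out   s/Stay    s/Out
  bD    (8,4)    (8,4)    (9,4)    (9,4)
  bA    (3,0)    (1,7)    (9,4)    (9,4)
  aD    (4,4)    (4,4)    (4,4)    (4,4)
  aA    (4,4)    (4,4)    (4,4)    (4,4)

bD: (8,4) (8,4) (9,4) (9,4) | bA: (3,0) (1,7) (9,4) (9,4) | aD: (4,4) (4,4) (4,4) (4,4) | aA: (4,4) (4,4) (4,4) (4,4)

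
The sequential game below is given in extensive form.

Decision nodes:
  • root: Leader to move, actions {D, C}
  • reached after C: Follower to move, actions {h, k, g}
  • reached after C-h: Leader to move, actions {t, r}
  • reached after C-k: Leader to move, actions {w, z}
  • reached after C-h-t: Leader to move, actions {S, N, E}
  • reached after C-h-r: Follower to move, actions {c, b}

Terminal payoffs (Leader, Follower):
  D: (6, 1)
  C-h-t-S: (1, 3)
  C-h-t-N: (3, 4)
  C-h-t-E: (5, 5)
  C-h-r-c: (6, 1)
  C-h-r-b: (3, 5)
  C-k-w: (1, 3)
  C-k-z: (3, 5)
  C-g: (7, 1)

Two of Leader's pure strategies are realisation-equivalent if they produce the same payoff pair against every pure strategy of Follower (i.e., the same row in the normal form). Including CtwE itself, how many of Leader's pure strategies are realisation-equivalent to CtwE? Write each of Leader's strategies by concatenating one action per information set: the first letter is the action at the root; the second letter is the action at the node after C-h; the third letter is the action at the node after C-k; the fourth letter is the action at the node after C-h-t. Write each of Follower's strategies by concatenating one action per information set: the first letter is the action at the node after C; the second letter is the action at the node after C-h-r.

1

Row for CtwE (columns hc, hb, kc, kb, gc, gb): (5,5) (5,5) (1,3) (1,3) (7,1) (7,1).
Every one of Leader's information sets is on the play path for some reply by Follower when Leader follows CtwE.
Changing the action at any of them therefore changes at least one column, so only CtwE itself gives this row.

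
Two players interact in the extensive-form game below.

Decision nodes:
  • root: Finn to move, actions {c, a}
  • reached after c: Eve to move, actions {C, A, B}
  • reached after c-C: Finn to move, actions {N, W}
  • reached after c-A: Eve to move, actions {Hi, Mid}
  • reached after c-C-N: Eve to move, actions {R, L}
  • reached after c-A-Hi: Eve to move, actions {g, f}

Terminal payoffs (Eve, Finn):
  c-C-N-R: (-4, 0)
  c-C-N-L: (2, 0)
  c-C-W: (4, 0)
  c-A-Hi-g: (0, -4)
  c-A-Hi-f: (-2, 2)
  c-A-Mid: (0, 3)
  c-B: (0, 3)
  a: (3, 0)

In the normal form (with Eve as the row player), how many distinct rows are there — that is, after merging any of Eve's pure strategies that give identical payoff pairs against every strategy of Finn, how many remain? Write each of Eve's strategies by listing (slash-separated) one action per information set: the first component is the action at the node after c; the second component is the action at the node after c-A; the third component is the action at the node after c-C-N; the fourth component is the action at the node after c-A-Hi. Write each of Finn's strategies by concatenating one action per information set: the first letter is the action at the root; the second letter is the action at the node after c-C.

5

Eve has 24 pure strategies: C/Hi/R/g, C/Hi/R/f, C/Hi/L/g, C/Hi/L/f, C/Mid/R/g, C/Mid/R/f, C/Mid/L/g, C/Mid/L/f, A/Hi/R/g, A/Hi/R/f, A/Hi/L/g, A/Hi/L/f, A/Mid/R/g, A/Mid/R/f, A/Mid/L/g, A/Mid/L/f, B/Hi/R/g, B/Hi/R/f, B/Hi/L/g, B/Hi/L/f, B/Mid/R/g, B/Mid/R/f, B/Mid/L/g, B/Mid/L/f. Columns: cN, cW, aN, aW.
{C/Hi/R/g, C/Hi/R/f, C/Mid/R/g, C/Mid/R/f} → row (-4,0) (4,0) (3,0) (3,0)
{C/Hi/L/g, C/Hi/L/f, C/Mid/L/g, C/Mid/L/f} → row (2,0) (4,0) (3,0) (3,0)
{A/Hi/R/g, A/Hi/L/g} → row (0,-4) (0,-4) (3,0) (3,0)
{A/Hi/R/f, A/Hi/L/f} → row (-2,2) (-2,2) (3,0) (3,0)
{A/Mid/R/g, A/Mid/R/f, A/Mid/L/g, A/Mid/L/f, B/Hi/R/g, B/Hi/R/f, B/Hi/L/g, B/Hi/L/f, B/Mid/R/g, B/Mid/R/f, B/Mid/L/g, B/Mid/L/f} → row (0,3) (0,3) (3,0) (3,0)
That's 5 distinct rows out of 24 strategies.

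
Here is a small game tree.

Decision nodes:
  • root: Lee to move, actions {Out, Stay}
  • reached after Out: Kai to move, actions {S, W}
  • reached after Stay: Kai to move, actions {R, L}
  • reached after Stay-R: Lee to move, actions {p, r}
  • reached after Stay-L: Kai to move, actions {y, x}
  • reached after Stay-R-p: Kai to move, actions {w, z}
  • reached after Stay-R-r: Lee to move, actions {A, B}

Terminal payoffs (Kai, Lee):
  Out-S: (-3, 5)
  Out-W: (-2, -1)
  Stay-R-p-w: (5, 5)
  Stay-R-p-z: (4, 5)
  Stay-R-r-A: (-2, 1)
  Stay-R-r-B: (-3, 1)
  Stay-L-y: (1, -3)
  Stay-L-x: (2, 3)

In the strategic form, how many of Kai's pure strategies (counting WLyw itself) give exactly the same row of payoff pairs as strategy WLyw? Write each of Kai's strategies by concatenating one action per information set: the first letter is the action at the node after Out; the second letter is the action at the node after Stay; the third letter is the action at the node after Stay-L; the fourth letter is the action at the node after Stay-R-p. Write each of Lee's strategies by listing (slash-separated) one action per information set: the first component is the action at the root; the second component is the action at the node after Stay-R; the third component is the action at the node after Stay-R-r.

2

Row for WLyw (columns Out/p/A, Out/p/B, Out/r/A, Out/r/B, Stay/p/A, Stay/p/B, Stay/r/A, Stay/r/B): (-2,-1) (-2,-1) (-2,-1) (-2,-1) (1,-3) (1,-3) (1,-3) (1,-3).
Under WLyw, Kai's choice at the node after Stay-R-p can never be reached regardless of what Lee does, so varying those choices leaves every outcome unchanged.
Holding the reachable choices fixed and varying the unreachable one freely already gives 2 equivalent strategies.
No other strategy reproduces this row, so those 2 are the full class: WLyw, WLyz.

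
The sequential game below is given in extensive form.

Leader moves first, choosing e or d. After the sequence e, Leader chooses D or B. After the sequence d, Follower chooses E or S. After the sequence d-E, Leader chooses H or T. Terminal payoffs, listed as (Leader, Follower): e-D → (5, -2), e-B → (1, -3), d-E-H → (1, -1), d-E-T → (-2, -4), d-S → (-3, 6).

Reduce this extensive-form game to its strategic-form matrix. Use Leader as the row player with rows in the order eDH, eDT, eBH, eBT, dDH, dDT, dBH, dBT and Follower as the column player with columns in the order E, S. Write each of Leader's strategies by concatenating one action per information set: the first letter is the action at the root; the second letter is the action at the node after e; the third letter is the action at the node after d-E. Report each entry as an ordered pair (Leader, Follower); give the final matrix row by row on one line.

Row eDH: E→(5,-2), S→(5,-2)
Row eDT: E→(5,-2), S→(5,-2)
Row eBH: E→(1,-3), S→(1,-3)
Row eBT: E→(1,-3), S→(1,-3)
Row dDH: E→(1,-1), S→(-3,6)
Row dDT: E→(-2,-4), S→(-3,6)
Row dBH: E→(1,-1), S→(-3,6)
Row dBT: E→(-2,-4), S→(-3,6)

eDH: (5,-2) (5,-2) | eDT: (5,-2) (5,-2) | eBH: (1,-3) (1,-3) | eBT: (1,-3) (1,-3) | dDH: (1,-1) (-3,6) | dDT: (-2,-4) (-3,6) | dBH: (1,-1) (-3,6) | dBT: (-2,-4) (-3,6)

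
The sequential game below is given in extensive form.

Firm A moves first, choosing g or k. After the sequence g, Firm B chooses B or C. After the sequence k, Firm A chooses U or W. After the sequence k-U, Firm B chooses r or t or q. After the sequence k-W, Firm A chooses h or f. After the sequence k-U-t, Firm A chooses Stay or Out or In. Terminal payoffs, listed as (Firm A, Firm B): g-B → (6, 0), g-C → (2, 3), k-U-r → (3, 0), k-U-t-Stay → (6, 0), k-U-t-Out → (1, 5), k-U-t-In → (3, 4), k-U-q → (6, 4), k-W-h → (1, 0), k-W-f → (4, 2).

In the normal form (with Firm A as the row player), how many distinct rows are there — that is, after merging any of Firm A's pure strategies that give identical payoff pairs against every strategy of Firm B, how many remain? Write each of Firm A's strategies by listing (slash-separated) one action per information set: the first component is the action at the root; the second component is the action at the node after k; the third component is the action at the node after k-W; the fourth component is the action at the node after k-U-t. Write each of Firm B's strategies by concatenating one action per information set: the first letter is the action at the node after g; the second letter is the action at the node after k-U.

6

Firm A has 24 pure strategies: g/U/h/Stay, g/U/h/Out, g/U/h/In, g/U/f/Stay, g/U/f/Out, g/U/f/In, g/W/h/Stay, g/W/h/Out, g/W/h/In, g/W/f/Stay, g/W/f/Out, g/W/f/In, k/U/h/Stay, k/U/h/Out, k/U/h/In, k/U/f/Stay, k/U/f/Out, k/U/f/In, k/W/h/Stay, k/W/h/Out, k/W/h/In, k/W/f/Stay, k/W/f/Out, k/W/f/In. Columns: Br, Bt, Bq, Cr, Ct, Cq.
{g/U/h/Stay, g/U/h/Out, g/U/h/In, g/U/f/Stay, g/U/f/Out, g/U/f/In, g/W/h/Stay, g/W/h/Out, g/W/h/In, g/W/f/Stay, g/W/f/Out, g/W/f/In} → row (6,0) (6,0) (6,0) (2,3) (2,3) (2,3)
{k/U/h/Stay, k/U/f/Stay} → row (3,0) (6,0) (6,4) (3,0) (6,0) (6,4)
{k/U/h/Out, k/U/f/Out} → row (3,0) (1,5) (6,4) (3,0) (1,5) (6,4)
{k/U/h/In, k/U/f/In} → row (3,0) (3,4) (6,4) (3,0) (3,4) (6,4)
{k/W/h/Stay, k/W/h/Out, k/W/h/In} → row (1,0) (1,0) (1,0) (1,0) (1,0) (1,0)
{k/W/f/Stay, k/W/f/Out, k/W/f/In} → row (4,2) (4,2) (4,2) (4,2) (4,2) (4,2)
That's 6 distinct rows out of 24 strategies.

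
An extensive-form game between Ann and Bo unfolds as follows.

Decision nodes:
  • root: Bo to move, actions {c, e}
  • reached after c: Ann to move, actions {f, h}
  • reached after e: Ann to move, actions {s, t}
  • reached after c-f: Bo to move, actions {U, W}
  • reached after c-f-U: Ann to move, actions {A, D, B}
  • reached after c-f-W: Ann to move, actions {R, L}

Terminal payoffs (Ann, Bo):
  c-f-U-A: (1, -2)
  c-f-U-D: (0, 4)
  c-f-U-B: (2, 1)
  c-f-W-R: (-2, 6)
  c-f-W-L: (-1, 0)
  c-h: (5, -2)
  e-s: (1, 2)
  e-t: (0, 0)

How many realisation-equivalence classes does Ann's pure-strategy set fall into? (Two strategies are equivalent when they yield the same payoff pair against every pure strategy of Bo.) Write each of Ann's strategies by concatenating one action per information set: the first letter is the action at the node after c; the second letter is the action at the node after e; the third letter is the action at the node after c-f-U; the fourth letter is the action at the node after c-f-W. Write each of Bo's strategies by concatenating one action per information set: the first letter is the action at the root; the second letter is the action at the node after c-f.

14

Ann has 24 pure strategies: fsAR, fsAL, fsDR, fsDL, fsBR, fsBL, ftAR, ftAL, ftDR, ftDL, ftBR, ftBL, hsAR, hsAL, hsDR, hsDL, hsBR, hsBL, htAR, htAL, htDR, htDL, htBR, htBL. Columns: cU, cW, eU, eW.
{fsAR} → row (1,-2) (-2,6) (1,2) (1,2)
{fsAL} → row (1,-2) (-1,0) (1,2) (1,2)
{fsDR} → row (0,4) (-2,6) (1,2) (1,2)
{fsDL} → row (0,4) (-1,0) (1,2) (1,2)
{fsBR} → row (2,1) (-2,6) (1,2) (1,2)
{fsBL} → row (2,1) (-1,0) (1,2) (1,2)
{ftAR} → row (1,-2) (-2,6) (0,0) (0,0)
{ftAL} → row (1,-2) (-1,0) (0,0) (0,0)
{ftDR} → row (0,4) (-2,6) (0,0) (0,0)
{ftDL} → row (0,4) (-1,0) (0,0) (0,0)
{ftBR} → row (2,1) (-2,6) (0,0) (0,0)
{ftBL} → row (2,1) (-1,0) (0,0) (0,0)
{hsAR, hsAL, hsDR, hsDL, hsBR, hsBL} → row (5,-2) (5,-2) (1,2) (1,2)
{htAR, htAL, htDR, htDL, htBR, htBL} → row (5,-2) (5,-2) (0,0) (0,0)
That's 14 distinct rows out of 24 strategies.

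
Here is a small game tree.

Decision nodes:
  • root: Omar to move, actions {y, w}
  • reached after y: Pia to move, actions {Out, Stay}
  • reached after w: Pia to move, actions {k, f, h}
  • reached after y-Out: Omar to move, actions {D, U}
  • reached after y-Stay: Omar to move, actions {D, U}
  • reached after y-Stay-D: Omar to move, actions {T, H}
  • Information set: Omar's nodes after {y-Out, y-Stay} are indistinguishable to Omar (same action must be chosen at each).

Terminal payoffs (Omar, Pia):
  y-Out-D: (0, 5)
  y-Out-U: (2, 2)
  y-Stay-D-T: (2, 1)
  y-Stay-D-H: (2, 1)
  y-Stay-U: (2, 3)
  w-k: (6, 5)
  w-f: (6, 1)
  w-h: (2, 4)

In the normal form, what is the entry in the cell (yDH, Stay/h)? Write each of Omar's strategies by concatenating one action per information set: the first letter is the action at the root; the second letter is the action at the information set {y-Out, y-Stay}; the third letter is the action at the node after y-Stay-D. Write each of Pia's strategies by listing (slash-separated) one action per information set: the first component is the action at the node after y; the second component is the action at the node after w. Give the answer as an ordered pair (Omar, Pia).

Trace the play path from the root:
  Omar plays y
  Pia plays Stay at [y]
  Omar plays D at [y-Stay]
  Omar plays H at [y-Stay-D]
→ terminal payoff (2, 1).
(Pia's choice at the node after w is never reached on this path, so it doesn't affect the outcome.)

(2, 1)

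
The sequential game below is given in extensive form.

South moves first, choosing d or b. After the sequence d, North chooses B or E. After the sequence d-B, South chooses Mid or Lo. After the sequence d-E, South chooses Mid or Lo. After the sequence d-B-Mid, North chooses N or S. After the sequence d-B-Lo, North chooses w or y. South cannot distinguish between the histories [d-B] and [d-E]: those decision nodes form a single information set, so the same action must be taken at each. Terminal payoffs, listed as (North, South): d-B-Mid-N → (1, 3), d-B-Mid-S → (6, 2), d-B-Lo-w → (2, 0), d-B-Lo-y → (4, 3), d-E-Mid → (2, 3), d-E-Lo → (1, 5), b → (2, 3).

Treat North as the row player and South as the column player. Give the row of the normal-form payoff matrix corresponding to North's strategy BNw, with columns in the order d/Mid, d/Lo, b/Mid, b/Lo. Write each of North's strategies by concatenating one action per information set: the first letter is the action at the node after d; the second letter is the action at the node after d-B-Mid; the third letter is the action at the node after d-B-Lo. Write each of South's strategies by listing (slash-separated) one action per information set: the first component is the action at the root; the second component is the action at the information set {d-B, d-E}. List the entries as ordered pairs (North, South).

vs d/Mid: South plays d → North plays B at [d] → South plays Mid at [d-B] → North plays N at [d-B-Mid] → (1, 3)
vs d/Lo: South plays d → North plays B at [d] → South plays Lo at [d-B] → North plays w at [d-B-Lo] → (2, 0)
vs b/Mid: South plays b → (2, 3)
vs b/Lo: South plays b → (2, 3)

(1,3) (2,0) (2,3) (2,3)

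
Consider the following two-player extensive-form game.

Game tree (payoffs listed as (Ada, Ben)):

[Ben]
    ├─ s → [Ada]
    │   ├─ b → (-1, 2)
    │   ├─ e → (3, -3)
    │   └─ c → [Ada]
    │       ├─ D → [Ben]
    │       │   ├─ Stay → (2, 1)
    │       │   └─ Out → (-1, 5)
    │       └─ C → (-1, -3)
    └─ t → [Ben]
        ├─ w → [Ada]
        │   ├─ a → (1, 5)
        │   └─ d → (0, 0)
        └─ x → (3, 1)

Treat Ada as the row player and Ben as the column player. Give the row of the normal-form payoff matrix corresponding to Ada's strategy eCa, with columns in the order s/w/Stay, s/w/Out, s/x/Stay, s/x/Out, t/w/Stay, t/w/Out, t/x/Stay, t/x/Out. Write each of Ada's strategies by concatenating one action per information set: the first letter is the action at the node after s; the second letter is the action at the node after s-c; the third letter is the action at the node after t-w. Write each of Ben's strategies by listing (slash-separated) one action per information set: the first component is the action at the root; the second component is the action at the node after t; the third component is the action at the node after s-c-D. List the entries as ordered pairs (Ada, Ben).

vs s/w/Stay: Ben plays s → Ada plays e at [s] → (3, -3)
vs s/w/Out: Ben plays s → Ada plays e at [s] → (3, -3)
vs s/x/Stay: Ben plays s → Ada plays e at [s] → (3, -3)
vs s/x/Out: Ben plays s → Ada plays e at [s] → (3, -3)
vs t/w/Stay: Ben plays t → Ben plays w at [t] → Ada plays a at [t-w] → (1, 5)
vs t/w/Out: Ben plays t → Ben plays w at [t] → Ada plays a at [t-w] → (1, 5)
vs t/x/Stay: Ben plays t → Ben plays x at [t] → (3, 1)
vs t/x/Out: Ben plays t → Ben plays x at [t] → (3, 1)

(3,-3) (3,-3) (3,-3) (3,-3) (1,5) (1,5) (3,1) (3,1)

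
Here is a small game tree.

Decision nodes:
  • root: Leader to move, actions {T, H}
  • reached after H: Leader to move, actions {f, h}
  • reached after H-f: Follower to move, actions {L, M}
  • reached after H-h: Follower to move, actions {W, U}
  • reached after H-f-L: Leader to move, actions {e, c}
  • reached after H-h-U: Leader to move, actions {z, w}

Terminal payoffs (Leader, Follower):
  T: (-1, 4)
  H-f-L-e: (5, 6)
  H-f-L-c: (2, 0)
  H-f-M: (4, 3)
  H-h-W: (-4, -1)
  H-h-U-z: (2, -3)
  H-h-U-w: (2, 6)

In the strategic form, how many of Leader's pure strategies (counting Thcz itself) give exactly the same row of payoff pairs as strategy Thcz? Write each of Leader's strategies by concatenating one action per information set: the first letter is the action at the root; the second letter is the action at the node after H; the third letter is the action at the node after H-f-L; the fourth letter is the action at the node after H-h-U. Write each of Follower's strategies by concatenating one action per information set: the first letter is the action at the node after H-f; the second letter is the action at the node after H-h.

Row for Thcz (columns LW, LU, MW, MU): (-1,4) (-1,4) (-1,4) (-1,4).
Under Thcz, Leader's choice at the node after H and at the node after H-f-L and at the node after H-h-U can never be reached regardless of what Follower does, so varying those choices leaves every outcome unchanged.
Holding the reachable choices fixed and varying the unreachable ones freely already gives 2 × 2 × 2 = 8 equivalent strategies.
No other strategy reproduces this row, so those 8 are the full class: Tfez, Tfew, Tfcz, Tfcw, Thez, Thew, Thcz, Thcw.

8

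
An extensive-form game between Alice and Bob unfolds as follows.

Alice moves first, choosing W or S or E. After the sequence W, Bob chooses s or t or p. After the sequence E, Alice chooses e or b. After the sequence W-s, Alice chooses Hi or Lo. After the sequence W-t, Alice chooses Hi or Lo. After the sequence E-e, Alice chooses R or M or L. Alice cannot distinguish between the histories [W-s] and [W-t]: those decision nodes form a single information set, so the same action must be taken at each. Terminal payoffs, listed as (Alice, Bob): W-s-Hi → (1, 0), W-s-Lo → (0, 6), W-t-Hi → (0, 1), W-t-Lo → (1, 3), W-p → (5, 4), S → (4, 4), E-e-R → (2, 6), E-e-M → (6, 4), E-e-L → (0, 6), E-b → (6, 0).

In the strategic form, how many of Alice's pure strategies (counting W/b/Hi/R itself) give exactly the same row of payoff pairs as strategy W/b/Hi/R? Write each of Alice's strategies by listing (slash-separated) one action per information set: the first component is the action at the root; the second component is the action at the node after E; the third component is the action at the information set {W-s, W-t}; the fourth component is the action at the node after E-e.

6

Row for W/b/Hi/R (columns s, t, p): (1,0) (0,1) (5,4).
Under W/b/Hi/R, Alice's choice at the node after E and at the node after E-e can never be reached regardless of what Bob does, so varying those choices leaves every outcome unchanged.
Holding the reachable choices fixed and varying the unreachable ones freely already gives 2 × 3 = 6 equivalent strategies.
No other strategy reproduces this row, so those 6 are the full class: W/e/Hi/R, W/e/Hi/M, W/e/Hi/L, W/b/Hi/R, W/b/Hi/M, W/b/Hi/L.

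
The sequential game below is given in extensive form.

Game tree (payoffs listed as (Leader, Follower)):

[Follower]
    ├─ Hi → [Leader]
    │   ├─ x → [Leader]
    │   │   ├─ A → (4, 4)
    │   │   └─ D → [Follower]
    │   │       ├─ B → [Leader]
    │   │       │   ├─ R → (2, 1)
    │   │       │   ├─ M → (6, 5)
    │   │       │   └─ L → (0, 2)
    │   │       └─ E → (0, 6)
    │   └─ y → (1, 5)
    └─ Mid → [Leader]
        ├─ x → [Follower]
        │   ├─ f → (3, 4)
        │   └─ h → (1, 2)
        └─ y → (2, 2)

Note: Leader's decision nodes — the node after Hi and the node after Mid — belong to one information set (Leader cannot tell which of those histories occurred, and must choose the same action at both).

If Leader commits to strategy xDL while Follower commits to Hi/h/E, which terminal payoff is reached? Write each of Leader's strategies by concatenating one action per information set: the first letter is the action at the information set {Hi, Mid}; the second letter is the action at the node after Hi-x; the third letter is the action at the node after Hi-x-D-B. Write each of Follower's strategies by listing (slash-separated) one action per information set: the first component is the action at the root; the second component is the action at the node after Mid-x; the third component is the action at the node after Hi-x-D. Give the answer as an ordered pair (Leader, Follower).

(0, 6)

Trace the play path from the root:
  Follower plays Hi
  Leader plays x at [Hi]
  Leader plays D at [Hi-x]
  Follower plays E at [Hi-x-D]
→ terminal payoff (0, 6).
(Leader's choice at the node after Hi-x-D-B is never reached on this path, so it doesn't affect the outcome.)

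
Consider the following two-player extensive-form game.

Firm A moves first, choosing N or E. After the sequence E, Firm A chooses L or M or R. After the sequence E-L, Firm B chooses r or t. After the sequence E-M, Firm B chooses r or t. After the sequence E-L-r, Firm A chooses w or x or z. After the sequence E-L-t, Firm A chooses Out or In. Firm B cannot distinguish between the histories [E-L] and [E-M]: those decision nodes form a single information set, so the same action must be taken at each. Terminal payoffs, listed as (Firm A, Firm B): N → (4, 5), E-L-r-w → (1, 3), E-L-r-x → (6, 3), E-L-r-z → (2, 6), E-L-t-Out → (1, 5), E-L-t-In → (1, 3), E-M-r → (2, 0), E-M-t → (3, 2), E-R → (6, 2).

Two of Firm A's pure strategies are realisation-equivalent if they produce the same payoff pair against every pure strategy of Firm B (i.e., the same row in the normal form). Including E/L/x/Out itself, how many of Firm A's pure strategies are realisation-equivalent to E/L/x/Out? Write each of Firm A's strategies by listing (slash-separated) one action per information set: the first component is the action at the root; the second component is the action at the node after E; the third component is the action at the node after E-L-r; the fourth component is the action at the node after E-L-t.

Row for E/L/x/Out (columns r, t): (6,3) (1,5).
Every one of Firm A's information sets is on the play path for some reply by Firm B when Firm A follows E/L/x/Out.
Changing the action at any of them therefore changes at least one column, so only E/L/x/Out itself gives this row.

1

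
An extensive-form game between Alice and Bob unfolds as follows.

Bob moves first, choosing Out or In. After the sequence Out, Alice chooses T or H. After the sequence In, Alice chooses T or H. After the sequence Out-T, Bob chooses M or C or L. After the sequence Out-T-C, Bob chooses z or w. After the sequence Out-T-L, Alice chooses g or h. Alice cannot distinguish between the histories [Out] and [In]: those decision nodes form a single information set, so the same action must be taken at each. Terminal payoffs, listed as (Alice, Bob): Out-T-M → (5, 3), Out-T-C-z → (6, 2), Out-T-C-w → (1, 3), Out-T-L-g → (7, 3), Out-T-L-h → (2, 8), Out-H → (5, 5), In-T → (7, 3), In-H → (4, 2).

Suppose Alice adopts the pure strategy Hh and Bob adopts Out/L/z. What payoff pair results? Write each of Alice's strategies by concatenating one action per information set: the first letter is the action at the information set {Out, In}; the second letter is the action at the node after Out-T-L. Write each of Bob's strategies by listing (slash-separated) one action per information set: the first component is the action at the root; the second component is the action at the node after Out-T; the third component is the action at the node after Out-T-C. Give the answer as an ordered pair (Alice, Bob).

(5, 5)

Trace the play path from the root:
  Bob plays Out
  Alice plays H at [Out]
→ terminal payoff (5, 5).
(Alice's choice at the node after Out-T-L is never reached on this path, so it doesn't affect the outcome.)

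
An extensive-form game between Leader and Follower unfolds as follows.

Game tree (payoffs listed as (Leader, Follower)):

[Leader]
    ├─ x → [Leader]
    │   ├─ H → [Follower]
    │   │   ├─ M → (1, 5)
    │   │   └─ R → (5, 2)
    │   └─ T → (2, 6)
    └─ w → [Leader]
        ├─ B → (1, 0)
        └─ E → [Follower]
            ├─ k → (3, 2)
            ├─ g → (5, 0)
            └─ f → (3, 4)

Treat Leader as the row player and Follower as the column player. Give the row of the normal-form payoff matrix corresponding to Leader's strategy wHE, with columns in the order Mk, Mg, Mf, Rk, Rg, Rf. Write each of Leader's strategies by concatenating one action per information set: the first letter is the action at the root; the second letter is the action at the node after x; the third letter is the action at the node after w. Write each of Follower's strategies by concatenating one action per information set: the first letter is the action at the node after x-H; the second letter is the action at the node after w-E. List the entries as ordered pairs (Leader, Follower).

vs Mk: Leader plays w → Leader plays E at [w] → Follower plays k at [w-E] → (3, 2)
vs Mg: Leader plays w → Leader plays E at [w] → Follower plays g at [w-E] → (5, 0)
vs Mf: Leader plays w → Leader plays E at [w] → Follower plays f at [w-E] → (3, 4)
vs Rk: Leader plays w → Leader plays E at [w] → Follower plays k at [w-E] → (3, 2)
vs Rg: Leader plays w → Leader plays E at [w] → Follower plays g at [w-E] → (5, 0)
vs Rf: Leader plays w → Leader plays E at [w] → Follower plays f at [w-E] → (3, 4)

(3,2) (5,0) (3,4) (3,2) (5,0) (3,4)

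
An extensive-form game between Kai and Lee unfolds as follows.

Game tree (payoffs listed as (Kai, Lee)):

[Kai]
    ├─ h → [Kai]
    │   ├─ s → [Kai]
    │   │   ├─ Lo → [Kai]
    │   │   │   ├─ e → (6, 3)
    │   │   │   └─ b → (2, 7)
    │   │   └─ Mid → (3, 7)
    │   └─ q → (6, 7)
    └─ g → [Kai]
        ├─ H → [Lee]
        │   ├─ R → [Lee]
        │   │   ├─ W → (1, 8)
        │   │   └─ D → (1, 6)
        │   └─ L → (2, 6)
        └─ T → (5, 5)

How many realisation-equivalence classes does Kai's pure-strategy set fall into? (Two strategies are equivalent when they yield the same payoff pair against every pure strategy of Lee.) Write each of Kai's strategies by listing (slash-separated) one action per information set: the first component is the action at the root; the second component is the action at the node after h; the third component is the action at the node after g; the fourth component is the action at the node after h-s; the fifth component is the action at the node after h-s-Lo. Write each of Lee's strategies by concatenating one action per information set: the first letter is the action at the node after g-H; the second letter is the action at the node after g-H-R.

Kai has 32 pure strategies: h/s/H/Lo/e, h/s/H/Lo/b, h/s/H/Mid/e, h/s/H/Mid/b, h/s/T/Lo/e, h/s/T/Lo/b, h/s/T/Mid/e, h/s/T/Mid/b, h/q/H/Lo/e, h/q/H/Lo/b, h/q/H/Mid/e, h/q/H/Mid/b, h/q/T/Lo/e, h/q/T/Lo/b, h/q/T/Mid/e, h/q/T/Mid/b, g/s/H/Lo/e, g/s/H/Lo/b, g/s/H/Mid/e, g/s/H/Mid/b, g/s/T/Lo/e, g/s/T/Lo/b, g/s/T/Mid/e, g/s/T/Mid/b, g/q/H/Lo/e, g/q/H/Lo/b, g/q/H/Mid/e, g/q/H/Mid/b, g/q/T/Lo/e, g/q/T/Lo/b, g/q/T/Mid/e, g/q/T/Mid/b. Columns: RW, RD, LW, LD.
{h/s/H/Lo/e, h/s/T/Lo/e} → row (6,3) (6,3) (6,3) (6,3)
{h/s/H/Lo/b, h/s/T/Lo/b} → row (2,7) (2,7) (2,7) (2,7)
{h/s/H/Mid/e, h/s/H/Mid/b, h/s/T/Mid/e, h/s/T/Mid/b} → row (3,7) (3,7) (3,7) (3,7)
{h/q/H/Lo/e, h/q/H/Lo/b, h/q/H/Mid/e, h/q/H/Mid/b, h/q/T/Lo/e, h/q/T/Lo/b, h/q/T/Mid/e, h/q/T/Mid/b} → row (6,7) (6,7) (6,7) (6,7)
{g/s/H/Lo/e, g/s/H/Lo/b, g/s/H/Mid/e, g/s/H/Mid/b, g/q/H/Lo/e, g/q/H/Lo/b, g/q/H/Mid/e, g/q/H/Mid/b} → row (1,8) (1,6) (2,6) (2,6)
{g/s/T/Lo/e, g/s/T/Lo/b, g/s/T/Mid/e, g/s/T/Mid/b, g/q/T/Lo/e, g/q/T/Lo/b, g/q/T/Mid/e, g/q/T/Mid/b} → row (5,5) (5,5) (5,5) (5,5)
That's 6 distinct rows out of 32 strategies.

6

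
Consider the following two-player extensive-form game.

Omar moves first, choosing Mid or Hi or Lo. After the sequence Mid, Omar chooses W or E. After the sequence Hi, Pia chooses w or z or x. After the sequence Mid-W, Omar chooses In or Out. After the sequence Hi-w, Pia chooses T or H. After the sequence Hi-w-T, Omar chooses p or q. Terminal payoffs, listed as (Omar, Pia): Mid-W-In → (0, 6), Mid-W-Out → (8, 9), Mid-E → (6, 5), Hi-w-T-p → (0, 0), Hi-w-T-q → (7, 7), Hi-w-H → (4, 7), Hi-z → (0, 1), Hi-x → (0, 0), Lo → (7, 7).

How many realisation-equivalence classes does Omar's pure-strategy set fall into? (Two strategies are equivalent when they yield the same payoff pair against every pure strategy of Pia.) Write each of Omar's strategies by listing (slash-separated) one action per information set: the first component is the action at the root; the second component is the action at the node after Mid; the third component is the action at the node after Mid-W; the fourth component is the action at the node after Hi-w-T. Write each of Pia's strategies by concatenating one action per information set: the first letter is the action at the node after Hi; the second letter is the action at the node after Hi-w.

6

Omar has 24 pure strategies: Mid/W/In/p, Mid/W/In/q, Mid/W/Out/p, Mid/W/Out/q, Mid/E/In/p, Mid/E/In/q, Mid/E/Out/p, Mid/E/Out/q, Hi/W/In/p, Hi/W/In/q, Hi/W/Out/p, Hi/W/Out/q, Hi/E/In/p, Hi/E/In/q, Hi/E/Out/p, Hi/E/Out/q, Lo/W/In/p, Lo/W/In/q, Lo/W/Out/p, Lo/W/Out/q, Lo/E/In/p, Lo/E/In/q, Lo/E/Out/p, Lo/E/Out/q. Columns: wT, wH, zT, zH, xT, xH.
{Mid/W/In/p, Mid/W/In/q} → row (0,6) (0,6) (0,6) (0,6) (0,6) (0,6)
{Mid/W/Out/p, Mid/W/Out/q} → row (8,9) (8,9) (8,9) (8,9) (8,9) (8,9)
{Mid/E/In/p, Mid/E/In/q, Mid/E/Out/p, Mid/E/Out/q} → row (6,5) (6,5) (6,5) (6,5) (6,5) (6,5)
{Hi/W/In/p, Hi/W/Out/p, Hi/E/In/p, Hi/E/Out/p} → row (0,0) (4,7) (0,1) (0,1) (0,0) (0,0)
{Hi/W/In/q, Hi/W/Out/q, Hi/E/In/q, Hi/E/Out/q} → row (7,7) (4,7) (0,1) (0,1) (0,0) (0,0)
{Lo/W/In/p, Lo/W/In/q, Lo/W/Out/p, Lo/W/Out/q, Lo/E/In/p, Lo/E/In/q, Lo/E/Out/p, Lo/E/Out/q} → row (7,7) (7,7) (7,7) (7,7) (7,7) (7,7)
That's 6 distinct rows out of 24 strategies.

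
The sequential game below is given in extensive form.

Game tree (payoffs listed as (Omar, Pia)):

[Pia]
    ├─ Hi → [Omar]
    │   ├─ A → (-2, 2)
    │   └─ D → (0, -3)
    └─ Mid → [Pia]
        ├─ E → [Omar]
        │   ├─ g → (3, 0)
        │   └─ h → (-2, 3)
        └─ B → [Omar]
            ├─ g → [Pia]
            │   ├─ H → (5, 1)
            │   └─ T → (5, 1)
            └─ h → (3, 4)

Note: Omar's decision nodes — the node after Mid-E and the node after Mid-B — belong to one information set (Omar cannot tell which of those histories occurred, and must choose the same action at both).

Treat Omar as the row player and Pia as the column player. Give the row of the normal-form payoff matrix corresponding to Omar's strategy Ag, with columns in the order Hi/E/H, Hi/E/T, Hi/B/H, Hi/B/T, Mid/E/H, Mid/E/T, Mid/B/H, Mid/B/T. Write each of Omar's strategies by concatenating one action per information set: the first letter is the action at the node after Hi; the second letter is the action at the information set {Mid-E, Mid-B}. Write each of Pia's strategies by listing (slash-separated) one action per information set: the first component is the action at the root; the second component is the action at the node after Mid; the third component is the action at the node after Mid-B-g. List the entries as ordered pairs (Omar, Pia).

vs Hi/E/H: Pia plays Hi → Omar plays A at [Hi] → (-2, 2)
vs Hi/E/T: Pia plays Hi → Omar plays A at [Hi] → (-2, 2)
vs Hi/B/H: Pia plays Hi → Omar plays A at [Hi] → (-2, 2)
vs Hi/B/T: Pia plays Hi → Omar plays A at [Hi] → (-2, 2)
vs Mid/E/H: Pia plays Mid → Pia plays E at [Mid] → Omar plays g at [Mid-E] → (3, 0)
vs Mid/E/T: Pia plays Mid → Pia plays E at [Mid] → Omar plays g at [Mid-E] → (3, 0)
vs Mid/B/H: Pia plays Mid → Pia plays B at [Mid] → Omar plays g at [Mid-B] → Pia plays H at [Mid-B-g] → (5, 1)
vs Mid/B/T: Pia plays Mid → Pia plays B at [Mid] → Omar plays g at [Mid-B] → Pia plays T at [Mid-B-g] → (5, 1)

(-2,2) (-2,2) (-2,2) (-2,2) (3,0) (3,0) (5,1) (5,1)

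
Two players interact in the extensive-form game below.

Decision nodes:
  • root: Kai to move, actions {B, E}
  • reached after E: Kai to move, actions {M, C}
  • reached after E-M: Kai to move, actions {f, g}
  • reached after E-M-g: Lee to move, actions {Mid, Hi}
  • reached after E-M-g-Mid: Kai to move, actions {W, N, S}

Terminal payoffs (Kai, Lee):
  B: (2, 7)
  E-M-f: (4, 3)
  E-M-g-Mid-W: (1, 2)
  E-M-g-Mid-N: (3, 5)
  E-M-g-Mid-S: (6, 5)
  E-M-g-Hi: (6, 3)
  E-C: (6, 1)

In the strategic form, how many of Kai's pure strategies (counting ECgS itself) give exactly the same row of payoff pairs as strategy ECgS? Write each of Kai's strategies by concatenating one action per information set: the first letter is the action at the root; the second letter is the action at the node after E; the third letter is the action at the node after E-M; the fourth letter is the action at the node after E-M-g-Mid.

6

Row for ECgS (columns Mid, Hi): (6,1) (6,1).
Under ECgS, Kai's choice at the node after E-M and at the node after E-M-g-Mid can never be reached regardless of what Lee does, so varying those choices leaves every outcome unchanged.
Holding the reachable choices fixed and varying the unreachable ones freely already gives 2 × 3 = 6 equivalent strategies.
No other strategy reproduces this row, so those 6 are the full class: ECfW, ECfN, ECfS, ECgW, ECgN, ECgS.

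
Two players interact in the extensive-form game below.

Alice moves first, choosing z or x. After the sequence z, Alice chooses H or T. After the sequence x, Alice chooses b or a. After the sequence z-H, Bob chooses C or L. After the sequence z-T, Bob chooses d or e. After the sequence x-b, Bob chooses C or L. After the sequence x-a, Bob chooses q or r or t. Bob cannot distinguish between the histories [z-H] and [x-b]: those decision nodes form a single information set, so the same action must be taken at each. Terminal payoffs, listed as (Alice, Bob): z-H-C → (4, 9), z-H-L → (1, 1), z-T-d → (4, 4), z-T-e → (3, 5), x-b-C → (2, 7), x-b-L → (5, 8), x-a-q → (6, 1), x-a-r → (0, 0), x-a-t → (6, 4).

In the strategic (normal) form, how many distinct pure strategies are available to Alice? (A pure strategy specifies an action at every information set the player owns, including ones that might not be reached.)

8

Alice owns the root with actions {z, x} — two choices.
Alice owns the node after z with actions {H, T} — two choices.
Alice owns the node after x with actions {b, a} — two choices.
A pure strategy fixes one action at each information set independently, so the count is the product 2 × 2 × 2 = 8.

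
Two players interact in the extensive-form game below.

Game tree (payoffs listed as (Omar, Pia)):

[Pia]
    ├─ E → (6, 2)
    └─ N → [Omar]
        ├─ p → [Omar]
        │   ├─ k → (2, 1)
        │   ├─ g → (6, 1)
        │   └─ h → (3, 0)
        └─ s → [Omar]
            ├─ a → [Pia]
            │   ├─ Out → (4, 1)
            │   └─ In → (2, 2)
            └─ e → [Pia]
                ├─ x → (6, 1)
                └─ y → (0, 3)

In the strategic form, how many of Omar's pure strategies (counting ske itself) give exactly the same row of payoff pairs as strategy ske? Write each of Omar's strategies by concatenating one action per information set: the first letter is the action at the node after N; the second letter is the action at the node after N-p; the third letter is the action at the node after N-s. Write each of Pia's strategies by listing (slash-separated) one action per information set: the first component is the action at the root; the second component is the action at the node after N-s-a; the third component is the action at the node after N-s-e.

Row for ske (columns E/Out/x, E/Out/y, E/In/x, E/In/y, N/Out/x, N/Out/y, N/In/x, N/In/y): (6,2) (6,2) (6,2) (6,2) (6,1) (0,3) (6,1) (0,3).
Under ske, Omar's choice at the node after N-p can never be reached regardless of what Pia does, so varying those choices leaves every outcome unchanged.
Holding the reachable choices fixed and varying the unreachable one freely already gives 3 equivalent strategies.
No other strategy reproduces this row, so those 3 are the full class: ske, sge, she.

3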